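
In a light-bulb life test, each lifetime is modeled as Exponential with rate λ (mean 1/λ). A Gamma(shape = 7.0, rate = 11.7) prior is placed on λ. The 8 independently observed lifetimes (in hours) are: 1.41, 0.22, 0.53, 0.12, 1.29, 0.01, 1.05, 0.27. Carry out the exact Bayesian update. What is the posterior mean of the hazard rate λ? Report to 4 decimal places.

With a Gamma(shape α, rate β) prior on the exponential rate λ, the posterior after n observations with total T = Σxᵢ is Gamma(α+n, β+T).
Sum of observations T = 4.90 hours; n = 8.
Posterior: Gamma(7.0+8, 11.7+4.90) = Gamma(15.0, 16.60).
Posterior mean of λ = α/β = 15.0/16.60 = 0.9036.

0.9036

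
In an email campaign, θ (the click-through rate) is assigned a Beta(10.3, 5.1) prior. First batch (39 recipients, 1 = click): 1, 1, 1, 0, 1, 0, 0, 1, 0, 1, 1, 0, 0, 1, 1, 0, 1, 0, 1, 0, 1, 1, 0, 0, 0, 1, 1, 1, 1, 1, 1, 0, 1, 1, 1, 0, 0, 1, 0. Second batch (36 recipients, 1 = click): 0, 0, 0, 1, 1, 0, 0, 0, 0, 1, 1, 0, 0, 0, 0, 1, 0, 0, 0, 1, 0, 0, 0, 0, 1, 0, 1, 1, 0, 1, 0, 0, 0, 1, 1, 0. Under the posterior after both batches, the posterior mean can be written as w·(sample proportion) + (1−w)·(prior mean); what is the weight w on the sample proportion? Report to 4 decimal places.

The Beta prior is conjugate to a Binomial/Bernoulli likelihood; the update adds successes to α and failures to β.
Total number of recipients: n = 39 + 36 = 75.
Posterior mean = (α₀+k)/(α₀+β₀+n) = [n/(α₀+β₀+n)]·(k/n) + [(α₀+β₀)/(α₀+β₀+n)]·α₀/(α₀+β₀), so only n and the prior enter the weight.
The weight on the data is w = n/(α₀+β₀+n) = 75/(10.3+5.1+75) = 75/90.4 = 0.8296.

0.8296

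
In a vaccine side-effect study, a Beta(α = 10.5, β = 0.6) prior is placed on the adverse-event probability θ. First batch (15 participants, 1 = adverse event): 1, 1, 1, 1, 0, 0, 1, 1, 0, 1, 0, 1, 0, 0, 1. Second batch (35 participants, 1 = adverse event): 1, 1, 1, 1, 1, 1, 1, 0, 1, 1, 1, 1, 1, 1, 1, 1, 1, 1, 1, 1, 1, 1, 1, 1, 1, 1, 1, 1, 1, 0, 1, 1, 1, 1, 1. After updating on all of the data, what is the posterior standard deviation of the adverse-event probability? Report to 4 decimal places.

0.0441

The Beta prior is conjugate to a Binomial/Bernoulli likelihood; the update adds successes to α and failures to β.
After batch 1: Beta(10.5+9, 0.6+6) = Beta(19.5, 6.6).
After batch 2: Beta(19.5+33, 6.6+2) = Beta(52.5, 8.6).
Var = αβ/((α+β)²(α+β+1)) = 52.5·8.6/(61.1²·62.1) = 0.00194753; SD = √0.00194753 = 0.0441.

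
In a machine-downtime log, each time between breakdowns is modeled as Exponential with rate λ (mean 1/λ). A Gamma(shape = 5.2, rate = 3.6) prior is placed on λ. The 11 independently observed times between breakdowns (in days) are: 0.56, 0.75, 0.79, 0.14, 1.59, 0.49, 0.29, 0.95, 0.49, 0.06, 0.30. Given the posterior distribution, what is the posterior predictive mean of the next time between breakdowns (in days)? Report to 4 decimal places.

0.6586

With a Gamma(shape α, rate β) prior on the exponential rate λ, the posterior after n observations with total T = Σxᵢ is Gamma(α+n, β+T).
Sum of observations T = 6.41 days; n = 11.
Posterior: Gamma(5.2+11, 3.6+6.41) = Gamma(16.2, 10.01).
The predictive distribution for the next observation is Lomax; its mean is β/(α−1) = 10.01/15.2 = 0.6586.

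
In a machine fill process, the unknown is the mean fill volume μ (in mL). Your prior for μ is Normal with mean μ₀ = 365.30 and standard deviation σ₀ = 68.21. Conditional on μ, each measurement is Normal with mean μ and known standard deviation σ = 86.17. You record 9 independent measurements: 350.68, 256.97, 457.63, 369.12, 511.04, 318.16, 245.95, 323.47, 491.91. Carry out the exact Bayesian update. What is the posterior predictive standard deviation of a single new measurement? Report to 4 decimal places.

90.1445

For Normal data with known variance σ², a Normal(μ₀, σ₀²) prior on μ is conjugate. Posterior precision = 1/σ₀² + n/σ²; posterior mean is the precision-weighted average of μ₀ and x̄.
σ₀² = 68.21² = 4652.6041, σ² = 86.17² = 7425.2689; σ² + n·σ₀² = 7425.2689 + 9·4652.6041 = 49298.7058.
Posterior precision = 1/σ₀² + n/σ² = 1/4652.6041 + 9/7425.2689 = (σ² + n·σ₀²)/(σ₀²σ²) = 49298.7058/(4652.6041·7425.2689); posterior variance σₙ² = σ₀²σ²/(σ² + n·σ₀²) = 4652.6041·7425.2689/49298.7058 = 700.765587.
Predictive variance for one new observation = σₙ² + σ² = 4652.6041·7425.2689/49298.7058 + 7425.2689 = σ²·(σ₀² + 49298.7058)/49298.7058 = 7425.2689·53951.3099/49298.7058 = 8126.034487; SD = √(7425.2689·53951.3099/49298.7058) = 90.1445.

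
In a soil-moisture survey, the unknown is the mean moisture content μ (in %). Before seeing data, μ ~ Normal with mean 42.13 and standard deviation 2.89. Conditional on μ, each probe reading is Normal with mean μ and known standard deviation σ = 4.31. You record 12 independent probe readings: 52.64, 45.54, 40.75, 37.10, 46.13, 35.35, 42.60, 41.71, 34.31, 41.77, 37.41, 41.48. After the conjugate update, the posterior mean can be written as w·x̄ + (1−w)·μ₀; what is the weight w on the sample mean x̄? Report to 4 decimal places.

0.8436

For Normal data with known variance σ², a Normal(μ₀, σ₀²) prior on μ is conjugate. Posterior precision = 1/σ₀² + n/σ²; posterior mean is the precision-weighted average of μ₀ and x̄.
σ₀² = 2.89² = 8.3521, σ² = 4.31² = 18.5761. Prior precision 1/σ₀² = 1/8.3521; data precision n/σ² = 12/18.5761.
w = (n/σ²)/(1/σ₀² + n/σ²) = n·σ₀²/(σ² + n·σ₀²) = 12·8.3521/(18.5761 + 12·8.3521) = 100.2252/118.8013 = 0.8436.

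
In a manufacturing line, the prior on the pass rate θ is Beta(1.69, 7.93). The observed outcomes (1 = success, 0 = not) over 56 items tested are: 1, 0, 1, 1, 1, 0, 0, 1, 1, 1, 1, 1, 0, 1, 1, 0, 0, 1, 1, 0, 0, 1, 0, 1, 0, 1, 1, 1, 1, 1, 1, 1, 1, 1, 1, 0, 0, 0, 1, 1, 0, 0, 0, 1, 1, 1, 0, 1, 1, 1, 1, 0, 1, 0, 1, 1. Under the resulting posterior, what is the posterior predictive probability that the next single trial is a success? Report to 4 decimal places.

0.5896

The Beta prior is conjugate to a Binomial/Bernoulli likelihood; the update adds successes to α and failures to β.
Posterior: Beta(α+k, β+n−k) = Beta(1.69+37, 7.93+19) = Beta(38.69, 26.93).
For a single future Bernoulli trial, P(success | data) = α/(α+β) = 0.5896.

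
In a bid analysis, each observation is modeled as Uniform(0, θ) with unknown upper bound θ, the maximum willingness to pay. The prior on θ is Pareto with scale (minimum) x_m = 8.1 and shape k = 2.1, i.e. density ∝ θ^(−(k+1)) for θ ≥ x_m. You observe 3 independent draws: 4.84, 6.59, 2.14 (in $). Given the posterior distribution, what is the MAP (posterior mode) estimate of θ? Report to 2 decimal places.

A Pareto(scale x_m, shape k) prior on the upper bound θ of Uniform(0, θ) is conjugate: posterior is Pareto(max(x_m, max xᵢ), k + n).
Sample maximum = 6.59; prior scale x_m = 8.1 → posterior scale = max = 8.10.
Posterior shape = 2.1 + 3 = 5.1.
The Pareto density is decreasing on [x_m, ∞), so the mode is x_m = 8.10.

8.10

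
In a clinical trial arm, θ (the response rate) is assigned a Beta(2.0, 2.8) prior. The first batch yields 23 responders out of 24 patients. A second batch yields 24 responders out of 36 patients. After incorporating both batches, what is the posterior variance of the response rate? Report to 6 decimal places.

The Beta prior is conjugate to a Binomial/Bernoulli likelihood; the update adds successes to α and failures to β.
After batch 1: Beta(2.0+23, 2.8+1) = Beta(25.0, 3.8).
After batch 2: Beta(25.0+24, 3.8+12) = Beta(49.0, 15.8).
Var = αβ/((α+β)²(α+β+1)) = 49.0·15.8/(64.8²·65.8) = 0.002802.

0.002802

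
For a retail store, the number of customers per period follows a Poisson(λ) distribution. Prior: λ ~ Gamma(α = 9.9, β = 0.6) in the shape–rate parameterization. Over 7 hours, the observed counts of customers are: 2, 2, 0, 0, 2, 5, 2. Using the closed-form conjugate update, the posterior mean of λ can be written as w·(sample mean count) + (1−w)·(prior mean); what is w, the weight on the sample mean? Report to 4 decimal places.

0.9211

With a Gamma(shape α, rate β) prior, the Poisson likelihood is conjugate: the posterior is Gamma(α + ΣXᵢ, β + n).
Posterior mean = (α₀+S)/(β₀+n) = [n/(β₀+n)]·(S/n) + [β₀/(β₀+n)]·(α₀/β₀), so only n and β₀ enter the weight.
Weight on data w = n/(β₀+n) = 7/(0.6+7) = 7/7.6 = 0.9211.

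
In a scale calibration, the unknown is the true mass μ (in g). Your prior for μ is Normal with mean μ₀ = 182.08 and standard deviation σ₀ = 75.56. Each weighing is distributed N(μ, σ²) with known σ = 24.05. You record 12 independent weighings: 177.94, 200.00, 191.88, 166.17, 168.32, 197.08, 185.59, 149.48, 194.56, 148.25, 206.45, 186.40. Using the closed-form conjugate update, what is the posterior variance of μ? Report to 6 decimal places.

47.796690

For Normal data with known variance σ², a Normal(μ₀, σ₀²) prior on μ is conjugate. Posterior precision = 1/σ₀² + n/σ²; posterior mean is the precision-weighted average of μ₀ and x̄.
σ₀² = 75.56² = 5709.3136, σ² = 24.05² = 578.4025; σ² + n·σ₀² = 578.4025 + 12·5709.3136 = 69090.1657.
Posterior precision = 1/σ₀² + n/σ² = 1/5709.3136 + 12/578.4025 = (σ² + n·σ₀²)/(σ₀²σ²) = 69090.1657/(5709.3136·578.4025); posterior variance σₙ² = σ₀²σ²/(σ² + n·σ₀²) = 5709.3136·578.4025/69090.1657 = 47.796690.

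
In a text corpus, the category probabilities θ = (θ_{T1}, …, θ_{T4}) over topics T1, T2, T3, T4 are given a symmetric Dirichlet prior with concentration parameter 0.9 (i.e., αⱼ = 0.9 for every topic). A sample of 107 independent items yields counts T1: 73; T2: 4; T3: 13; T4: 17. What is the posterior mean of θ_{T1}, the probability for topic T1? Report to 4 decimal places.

The Dirichlet prior is conjugate to the Multinomial likelihood: each posterior αⱼ = prior αⱼ + observed count nⱼ.
Posterior concentration: (73.9, 4.9, 13.9, 17.9), total = 110.6.
E[θ_{T1}|data] = α_{T1}/Σα = 73.9/110.6 = 0.6682.

0.6682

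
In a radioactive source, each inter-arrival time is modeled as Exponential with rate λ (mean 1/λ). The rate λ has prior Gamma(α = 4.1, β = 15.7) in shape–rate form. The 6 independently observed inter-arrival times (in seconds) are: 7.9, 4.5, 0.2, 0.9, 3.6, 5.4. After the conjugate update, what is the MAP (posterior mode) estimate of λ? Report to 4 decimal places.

0.2382

With a Gamma(shape α, rate β) prior on the exponential rate λ, the posterior after n observations with total T = Σxᵢ is Gamma(α+n, β+T).
Sum of observations T = 22.5 seconds; n = 6.
Posterior: Gamma(4.1+6, 15.7+22.5) = Gamma(10.1, 38.2).
Mode = (α−1)/β = 0.2382.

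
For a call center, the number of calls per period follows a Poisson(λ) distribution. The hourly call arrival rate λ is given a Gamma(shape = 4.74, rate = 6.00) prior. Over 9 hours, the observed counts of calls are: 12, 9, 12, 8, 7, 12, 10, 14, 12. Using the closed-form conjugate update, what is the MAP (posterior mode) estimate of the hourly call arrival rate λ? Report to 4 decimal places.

6.6493

With a Gamma(shape α, rate β) prior, the Poisson likelihood is conjugate: the posterior is Gamma(α + ΣXᵢ, β + n).
Sum of counts S = 96 over n = 9 hours.
Posterior: Gamma(α+S, β+n) = Gamma(4.74+96, 6.00+9) = Gamma(100.74, 15.00).
Mode of Gamma(α,β) for α≥1 is (α−1)/β = 99.74/15.00 = 6.6493.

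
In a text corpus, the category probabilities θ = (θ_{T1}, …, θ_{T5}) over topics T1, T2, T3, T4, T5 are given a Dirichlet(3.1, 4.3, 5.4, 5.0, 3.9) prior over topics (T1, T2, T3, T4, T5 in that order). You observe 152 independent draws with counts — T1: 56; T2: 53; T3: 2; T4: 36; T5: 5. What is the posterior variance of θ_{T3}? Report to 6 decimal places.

0.000233

The Dirichlet prior is conjugate to the Multinomial likelihood: each posterior αⱼ = prior αⱼ + observed count nⱼ.
Posterior concentration: (59.1, 57.3, 7.4, 41.0, 8.9), total = 173.7.
Var[θ_j] = α_j(Σα−α_j)/((Σα)²(Σα+1)) = 7.4·166.3/(173.7²·174.7) = 0.000233.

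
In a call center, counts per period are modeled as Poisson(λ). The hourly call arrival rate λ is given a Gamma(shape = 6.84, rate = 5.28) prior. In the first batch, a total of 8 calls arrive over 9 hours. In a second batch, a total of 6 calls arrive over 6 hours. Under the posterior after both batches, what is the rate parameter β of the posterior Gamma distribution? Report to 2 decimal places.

20.28

With a Gamma(shape α, rate β) prior, the Poisson likelihood is conjugate: the posterior is Gamma(α + ΣXᵢ, β + n).
After batch 1: Gamma(α+S, β+n) = Gamma(6.84+8, 5.28+9) = Gamma(14.84, 14.28).
After batch 2: Gamma(α+S, β+n) = Gamma(14.84+6, 14.28+6) = Gamma(20.84, 20.28).
Posterior β = 20.28.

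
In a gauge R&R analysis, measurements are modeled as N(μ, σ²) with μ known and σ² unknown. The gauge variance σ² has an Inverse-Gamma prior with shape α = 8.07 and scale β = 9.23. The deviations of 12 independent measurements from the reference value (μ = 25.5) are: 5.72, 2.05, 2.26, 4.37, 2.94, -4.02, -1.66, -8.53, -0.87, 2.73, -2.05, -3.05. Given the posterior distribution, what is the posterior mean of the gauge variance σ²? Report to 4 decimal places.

7.7131

With known mean μ and an Inverse-Gamma(α, β) prior on σ², the Normal likelihood is conjugate: posterior is Inv-Gamma(α + n/2, β + Σ(xᵢ−μ)²/2).
Σ(xᵢ−μ)² = (5.72)² + (2.05)² + (2.26)² + (4.37)² + (2.94)² + (-4.02)² + (-1.66)² + (-8.53)² + (-0.87)² + (2.73)² + (-2.05)² + (-3.05)² = 183.1607.
Posterior: Inv-Gamma(8.07 + 12/2, 9.23 + 183.1607/2) = Inv-Gamma(14.07, 100.81035).
E[σ²|data] = β/(α−1) = 100.81035/13.07 = 7.7131.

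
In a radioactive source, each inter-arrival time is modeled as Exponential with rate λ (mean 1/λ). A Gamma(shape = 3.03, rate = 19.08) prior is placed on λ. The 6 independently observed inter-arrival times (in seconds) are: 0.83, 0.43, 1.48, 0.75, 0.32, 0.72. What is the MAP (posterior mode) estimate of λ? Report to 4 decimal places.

0.3401

With a Gamma(shape α, rate β) prior on the exponential rate λ, the posterior after n observations with total T = Σxᵢ is Gamma(α+n, β+T).
Sum of observations T = 4.53 seconds; n = 6.
Posterior: Gamma(3.03+6, 19.08+4.53) = Gamma(9.03, 23.61).
Mode = (α−1)/β = 0.3401.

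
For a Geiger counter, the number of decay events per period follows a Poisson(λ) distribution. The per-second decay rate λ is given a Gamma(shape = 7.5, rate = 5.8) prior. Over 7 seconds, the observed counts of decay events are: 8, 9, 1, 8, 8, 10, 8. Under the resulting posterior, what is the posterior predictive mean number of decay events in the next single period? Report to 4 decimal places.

4.6484

With a Gamma(shape α, rate β) prior, the Poisson likelihood is conjugate: the posterior is Gamma(α + ΣXᵢ, β + n).
Sum of counts S = 52 over n = 7 seconds.
Posterior: Gamma(α+S, β+n) = Gamma(7.5+52, 5.8+7) = Gamma(59.5, 12.8).
The predictive distribution for one future period is NegBinom with mean α/β = 4.6484.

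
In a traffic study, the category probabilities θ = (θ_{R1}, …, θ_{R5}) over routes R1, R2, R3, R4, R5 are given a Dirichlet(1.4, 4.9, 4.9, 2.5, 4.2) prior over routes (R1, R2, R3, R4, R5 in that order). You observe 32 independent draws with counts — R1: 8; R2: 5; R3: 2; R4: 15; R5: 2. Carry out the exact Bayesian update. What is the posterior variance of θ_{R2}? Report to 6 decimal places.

The Dirichlet prior is conjugate to the Multinomial likelihood: each posterior αⱼ = prior αⱼ + observed count nⱼ.
Posterior concentration: (9.4, 9.9, 6.9, 17.5, 6.2), total = 49.9.
Var[θ_j] = α_j(Σα−α_j)/((Σα)²(Σα+1)) = 9.9·40.0/(49.9²·50.9) = 0.003124.

0.003124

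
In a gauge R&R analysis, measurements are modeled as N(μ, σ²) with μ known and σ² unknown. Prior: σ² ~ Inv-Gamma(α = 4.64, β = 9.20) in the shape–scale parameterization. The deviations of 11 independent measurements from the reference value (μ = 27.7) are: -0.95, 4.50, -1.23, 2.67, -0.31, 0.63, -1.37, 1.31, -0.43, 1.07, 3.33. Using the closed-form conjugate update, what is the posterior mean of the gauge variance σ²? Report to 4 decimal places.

With known mean μ and an Inverse-Gamma(α, β) prior on σ², the Normal likelihood is conjugate: posterior is Inv-Gamma(α + n/2, β + Σ(xᵢ−μ)²/2).
Σ(xᵢ−μ)² = (-0.95)² + (4.50)² + (-1.23)² + (2.67)² + (-0.31)² + (0.63)² + (-1.37)² + (1.31)² + (-0.43)² + (1.07)² + (3.33)² = 46.2990.
Posterior: Inv-Gamma(4.64 + 11/2, 9.20 + 46.2990/2) = Inv-Gamma(10.14, 32.34950).
E[σ²|data] = β/(α−1) = 32.34950/9.14 = 3.5393.

3.5393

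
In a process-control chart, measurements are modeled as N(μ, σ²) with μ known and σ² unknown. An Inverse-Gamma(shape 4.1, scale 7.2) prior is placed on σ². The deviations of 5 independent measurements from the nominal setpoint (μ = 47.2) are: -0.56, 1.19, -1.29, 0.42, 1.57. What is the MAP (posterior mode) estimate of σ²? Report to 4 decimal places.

1.3444

With known mean μ and an Inverse-Gamma(α, β) prior on σ², the Normal likelihood is conjugate: posterior is Inv-Gamma(α + n/2, β + Σ(xᵢ−μ)²/2).
Σ(xᵢ−μ)² = (-0.56)² + (1.19)² + (-1.29)² + (0.42)² + (1.57)² = 6.0351.
Posterior: Inv-Gamma(4.1 + 5/2, 7.2 + 6.0351/2) = Inv-Gamma(6.60, 10.21755).
Mode = β/(α+1) = 10.21755/7.60 = 1.3444.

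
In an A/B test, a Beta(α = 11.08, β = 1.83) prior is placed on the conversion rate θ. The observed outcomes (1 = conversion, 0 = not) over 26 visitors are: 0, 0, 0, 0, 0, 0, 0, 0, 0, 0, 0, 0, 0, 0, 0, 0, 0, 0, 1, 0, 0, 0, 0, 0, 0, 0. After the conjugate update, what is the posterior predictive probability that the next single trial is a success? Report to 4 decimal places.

The Beta prior is conjugate to a Binomial/Bernoulli likelihood; the update adds successes to α and failures to β.
Posterior: Beta(α+k, β+n−k) = Beta(11.08+1, 1.83+25) = Beta(12.08, 26.83).
For a single future Bernoulli trial, P(success | data) = α/(α+β) = 0.3105.

0.3105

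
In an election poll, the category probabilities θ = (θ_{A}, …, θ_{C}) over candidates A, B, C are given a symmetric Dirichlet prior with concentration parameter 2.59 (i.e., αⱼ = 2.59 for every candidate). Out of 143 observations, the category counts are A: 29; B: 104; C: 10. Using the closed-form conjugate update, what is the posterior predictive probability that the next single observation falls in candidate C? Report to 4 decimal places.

0.0835

The Dirichlet prior is conjugate to the Multinomial likelihood: each posterior αⱼ = prior αⱼ + observed count nⱼ.
Posterior concentration: (31.59, 106.59, 12.59), total = 150.77.
P(next = C | data) = α_{C}/Σα = 0.0835.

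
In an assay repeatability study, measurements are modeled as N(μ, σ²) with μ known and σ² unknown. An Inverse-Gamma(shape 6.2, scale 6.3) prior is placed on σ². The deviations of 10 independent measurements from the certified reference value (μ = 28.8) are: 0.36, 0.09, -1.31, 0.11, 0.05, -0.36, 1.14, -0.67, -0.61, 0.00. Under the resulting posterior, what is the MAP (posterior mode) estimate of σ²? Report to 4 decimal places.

With known mean μ and an Inverse-Gamma(α, β) prior on σ², the Normal likelihood is conjugate: posterior is Inv-Gamma(α + n/2, β + Σ(xᵢ−μ)²/2).
Σ(xᵢ−μ)² = (0.36)² + (0.09)² + (-1.31)² + (0.11)² + (0.05)² + (-0.36)² + (1.14)² + (-0.67)² + (-0.61)² + (0.00)² = 4.1186.
Posterior: Inv-Gamma(6.2 + 10/2, 6.3 + 4.1186/2) = Inv-Gamma(11.20, 8.35930).
Mode = β/(α+1) = 8.35930/12.20 = 0.6852.

0.6852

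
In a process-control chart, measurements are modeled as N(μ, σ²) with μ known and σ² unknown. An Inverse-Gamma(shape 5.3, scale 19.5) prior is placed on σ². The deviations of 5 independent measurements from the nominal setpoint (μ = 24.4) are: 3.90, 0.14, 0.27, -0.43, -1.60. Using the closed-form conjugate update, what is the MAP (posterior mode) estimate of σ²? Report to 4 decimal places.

With known mean μ and an Inverse-Gamma(α, β) prior on σ², the Normal likelihood is conjugate: posterior is Inv-Gamma(α + n/2, β + Σ(xᵢ−μ)²/2).
Σ(xᵢ−μ)² = (3.90)² + (0.14)² + (0.27)² + (-0.43)² + (-1.60)² = 18.0474.
Posterior: Inv-Gamma(5.3 + 5/2, 19.5 + 18.0474/2) = Inv-Gamma(7.80, 28.52370).
Mode = β/(α+1) = 28.52370/8.80 = 3.2413.

3.2413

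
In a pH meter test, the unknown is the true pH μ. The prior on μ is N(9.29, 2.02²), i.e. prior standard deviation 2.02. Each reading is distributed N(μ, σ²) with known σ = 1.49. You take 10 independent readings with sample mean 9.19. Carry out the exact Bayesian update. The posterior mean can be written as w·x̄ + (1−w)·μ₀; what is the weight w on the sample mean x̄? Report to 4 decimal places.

0.9484

For Normal data with known variance σ², a Normal(μ₀, σ₀²) prior on μ is conjugate. Posterior precision = 1/σ₀² + n/σ²; posterior mean is the precision-weighted average of μ₀ and x̄.
σ₀² = 2.02² = 4.0804, σ² = 1.49² = 2.2201. Prior precision 1/σ₀² = 1/4.0804; data precision n/σ² = 10/2.2201.
w = (n/σ²)/(1/σ₀² + n/σ²) = n·σ₀²/(σ² + n·σ₀²) = 10·4.0804/(2.2201 + 10·4.0804) = 40.804/43.0241 = 0.9484.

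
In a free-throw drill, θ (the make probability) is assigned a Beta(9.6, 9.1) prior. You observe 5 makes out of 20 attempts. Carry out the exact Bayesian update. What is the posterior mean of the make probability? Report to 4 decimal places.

0.3773

The Beta prior is conjugate to a Binomial/Bernoulli likelihood; the update adds successes to α and failures to β.
Posterior: Beta(α+k, β+n−k) = Beta(9.6+5, 9.1+15) = Beta(14.6, 24.1).
Posterior mean = α/(α+β) = 14.6/38.7 = 0.3773.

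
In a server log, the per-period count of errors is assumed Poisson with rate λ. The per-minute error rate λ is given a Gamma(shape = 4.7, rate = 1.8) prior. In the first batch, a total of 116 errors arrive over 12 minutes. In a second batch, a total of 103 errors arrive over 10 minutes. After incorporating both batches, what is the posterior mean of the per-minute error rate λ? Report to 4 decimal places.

9.3992

With a Gamma(shape α, rate β) prior, the Poisson likelihood is conjugate: the posterior is Gamma(α + ΣXᵢ, β + n).
After batch 1: Gamma(α+S, β+n) = Gamma(4.7+116, 1.8+12) = Gamma(120.7, 13.8).
After batch 2: Gamma(α+S, β+n) = Gamma(120.7+103, 13.8+10) = Gamma(223.7, 23.8).
Posterior mean = α/β = 223.7/23.8 = 9.3992.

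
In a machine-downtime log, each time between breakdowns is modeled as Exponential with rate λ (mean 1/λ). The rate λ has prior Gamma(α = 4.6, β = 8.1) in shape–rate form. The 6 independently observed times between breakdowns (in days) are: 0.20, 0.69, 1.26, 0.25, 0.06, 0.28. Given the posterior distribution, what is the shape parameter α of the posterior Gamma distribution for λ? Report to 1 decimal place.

With a Gamma(shape α, rate β) prior on the exponential rate λ, the posterior after n observations with total T = Σxᵢ is Gamma(α+n, β+T).
Sum of observations T = 2.74 days; n = 6.
Posterior: Gamma(4.6+6, 8.1+2.74) = Gamma(10.6, 10.84).
Posterior α = 10.6.

10.6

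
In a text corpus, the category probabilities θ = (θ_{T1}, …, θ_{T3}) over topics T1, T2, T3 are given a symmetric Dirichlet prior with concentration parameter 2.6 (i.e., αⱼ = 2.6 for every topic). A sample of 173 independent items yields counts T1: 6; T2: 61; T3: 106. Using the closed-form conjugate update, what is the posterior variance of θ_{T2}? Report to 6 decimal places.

The Dirichlet prior is conjugate to the Multinomial likelihood: each posterior αⱼ = prior αⱼ + observed count nⱼ.
Posterior concentration: (8.6, 63.6, 108.6), total = 180.8.
Var[θ_j] = α_j(Σα−α_j)/((Σα)²(Σα+1)) = 63.6·117.2/(180.8²·181.8) = 0.001254.

0.001254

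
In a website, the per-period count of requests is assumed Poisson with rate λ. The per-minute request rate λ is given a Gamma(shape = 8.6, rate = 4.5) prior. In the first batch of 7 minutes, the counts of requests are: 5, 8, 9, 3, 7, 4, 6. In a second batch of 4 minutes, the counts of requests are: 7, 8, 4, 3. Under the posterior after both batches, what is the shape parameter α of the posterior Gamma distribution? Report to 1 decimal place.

72.6

With a Gamma(shape α, rate β) prior, the Poisson likelihood is conjugate: the posterior is Gamma(α + ΣXᵢ, β + n).
Batch 1: sum of counts S = 42 over n = 7 minutes.
After batch 1: Gamma(α+S, β+n) = Gamma(8.6+42, 4.5+7) = Gamma(50.6, 11.5).
Batch 2: sum of counts S = 22 over n = 4 minutes.
After batch 2: Gamma(α+S, β+n) = Gamma(50.6+22, 11.5+4) = Gamma(72.6, 15.5).
Posterior α = 72.6.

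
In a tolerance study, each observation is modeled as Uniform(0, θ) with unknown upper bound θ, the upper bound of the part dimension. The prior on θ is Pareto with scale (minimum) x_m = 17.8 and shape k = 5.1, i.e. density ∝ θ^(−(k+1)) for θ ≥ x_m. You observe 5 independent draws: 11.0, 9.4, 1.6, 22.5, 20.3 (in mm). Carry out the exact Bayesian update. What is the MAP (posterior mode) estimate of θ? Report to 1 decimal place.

A Pareto(scale x_m, shape k) prior on the upper bound θ of Uniform(0, θ) is conjugate: posterior is Pareto(max(x_m, max xᵢ), k + n).
Sample maximum = 22.5; prior scale x_m = 17.8 → posterior scale = max = 22.5.
Posterior shape = 5.1 + 5 = 10.1.
The Pareto density is decreasing on [x_m, ∞), so the mode is x_m = 22.5.

22.5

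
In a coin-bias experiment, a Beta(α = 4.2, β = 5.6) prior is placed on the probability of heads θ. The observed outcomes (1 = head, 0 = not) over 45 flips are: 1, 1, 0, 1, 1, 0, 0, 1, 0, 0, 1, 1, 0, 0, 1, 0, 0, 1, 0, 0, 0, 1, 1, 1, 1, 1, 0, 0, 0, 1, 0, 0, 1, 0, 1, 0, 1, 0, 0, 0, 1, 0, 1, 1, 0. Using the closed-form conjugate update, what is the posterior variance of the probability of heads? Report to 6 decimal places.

The Beta prior is conjugate to a Binomial/Bernoulli likelihood; the update adds successes to α and failures to β.
Posterior: Beta(α+k, β+n−k) = Beta(4.2+21, 5.6+24) = Beta(25.2, 29.6).
Var = αβ/((α+β)²(α+β+1)) = 25.2·29.6/(54.8²·55.8) = 0.004451.

0.004451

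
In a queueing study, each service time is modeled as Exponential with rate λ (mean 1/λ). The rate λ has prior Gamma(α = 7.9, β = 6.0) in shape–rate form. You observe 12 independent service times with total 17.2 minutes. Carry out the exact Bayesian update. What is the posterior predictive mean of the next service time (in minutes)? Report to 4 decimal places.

1.2275

With a Gamma(shape α, rate β) prior on the exponential rate λ, the posterior after n observations with total T = Σxᵢ is Gamma(α+n, β+T).
Posterior: Gamma(7.9+12, 6.0+17.2) = Gamma(19.9, 23.2).
The predictive distribution for the next observation is Lomax; its mean is β/(α−1) = 23.2/18.9 = 1.2275.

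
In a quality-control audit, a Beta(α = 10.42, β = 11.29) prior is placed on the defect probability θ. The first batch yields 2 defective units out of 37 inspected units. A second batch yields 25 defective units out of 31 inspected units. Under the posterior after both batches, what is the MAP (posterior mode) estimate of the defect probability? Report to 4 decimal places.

0.4152

The Beta prior is conjugate to a Binomial/Bernoulli likelihood; the update adds successes to α and failures to β.
After batch 1: Beta(10.42+2, 11.29+35) = Beta(12.42, 46.29).
After batch 2: Beta(12.42+25, 46.29+6) = Beta(37.42, 52.29).
Mode of Beta(a,b) for a,b>1 is (a−1)/(a+b−2) = 36.42/87.71 = 0.4152.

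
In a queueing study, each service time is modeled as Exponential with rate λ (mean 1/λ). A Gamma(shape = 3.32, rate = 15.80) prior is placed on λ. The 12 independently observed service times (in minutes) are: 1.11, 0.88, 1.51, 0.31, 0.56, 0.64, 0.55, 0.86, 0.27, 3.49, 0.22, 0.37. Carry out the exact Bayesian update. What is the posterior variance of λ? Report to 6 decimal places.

With a Gamma(shape α, rate β) prior on the exponential rate λ, the posterior after n observations with total T = Σxᵢ is Gamma(α+n, β+T).
Sum of observations T = 10.77 minutes; n = 12.
Posterior: Gamma(3.32+12, 15.80+10.77) = Gamma(15.32, 26.57).
Var = α/β² = 0.021701.

0.021701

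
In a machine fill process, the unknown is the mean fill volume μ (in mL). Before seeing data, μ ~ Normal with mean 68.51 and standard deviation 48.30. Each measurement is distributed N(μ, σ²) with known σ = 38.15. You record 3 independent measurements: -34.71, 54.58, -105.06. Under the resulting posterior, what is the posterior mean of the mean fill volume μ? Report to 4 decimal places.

-11.7136

For Normal data with known variance σ², a Normal(μ₀, σ₀²) prior on μ is conjugate. Posterior precision = 1/σ₀² + n/σ²; posterior mean is the precision-weighted average of μ₀ and x̄.
Σxᵢ = (-34.71) + 54.58 + (-105.06) = -85.19, so n·x̄ = -85.19.
σ₀² = 48.30² = 2332.89, σ² = 38.15² = 1455.4225; σ² + n·σ₀² = 1455.4225 + 3·2332.89 = 8454.0925.
Posterior mean = (μ₀/σ₀² + n·x̄/σ²)/(1/σ₀² + n/σ²) = (σ²·μ₀ + σ₀²·n·x̄)/(σ² + n·σ₀²) = (1455.4225·68.51 + 2332.89·(-85.19))/8454.0925 = -99027.903625/8454.0925 = -11.7136.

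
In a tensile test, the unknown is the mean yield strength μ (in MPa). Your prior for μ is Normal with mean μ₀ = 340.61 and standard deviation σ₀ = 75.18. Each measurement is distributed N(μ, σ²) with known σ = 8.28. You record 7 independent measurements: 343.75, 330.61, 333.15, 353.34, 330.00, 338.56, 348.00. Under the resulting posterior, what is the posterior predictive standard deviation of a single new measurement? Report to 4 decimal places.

For Normal data with known variance σ², a Normal(μ₀, σ₀²) prior on μ is conjugate. Posterior precision = 1/σ₀² + n/σ²; posterior mean is the precision-weighted average of μ₀ and x̄.
σ₀² = 75.18² = 5652.0324, σ² = 8.28² = 68.5584; σ² + n·σ₀² = 68.5584 + 7·5652.0324 = 39632.7852.
Posterior precision = 1/σ₀² + n/σ² = 1/5652.0324 + 7/68.5584 = (σ² + n·σ₀²)/(σ₀²σ²) = 39632.7852/(5652.0324·68.5584); posterior variance σₙ² = σ₀²σ²/(σ² + n·σ₀²) = 5652.0324·68.5584/39632.7852 = 9.777115.
Predictive variance for one new observation = σₙ² + σ² = 5652.0324·68.5584/39632.7852 + 68.5584 = σ²·(σ₀² + 39632.7852)/39632.7852 = 68.5584·45284.8176/39632.7852 = 78.335515; SD = √(68.5584·45284.8176/39632.7852) = 8.8507.

8.8507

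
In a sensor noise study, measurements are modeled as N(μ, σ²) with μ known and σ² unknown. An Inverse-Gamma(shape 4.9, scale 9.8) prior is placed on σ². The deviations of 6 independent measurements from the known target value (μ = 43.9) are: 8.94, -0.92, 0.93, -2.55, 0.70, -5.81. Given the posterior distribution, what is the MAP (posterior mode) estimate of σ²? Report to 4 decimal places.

With known mean μ and an Inverse-Gamma(α, β) prior on σ², the Normal likelihood is conjugate: posterior is Inv-Gamma(α + n/2, β + Σ(xᵢ−μ)²/2).
Σ(xᵢ−μ)² = (8.94)² + (-0.92)² + (0.93)² + (-2.55)² + (0.70)² + (-5.81)² = 122.3835.
Posterior: Inv-Gamma(4.9 + 6/2, 9.8 + 122.3835/2) = Inv-Gamma(7.90, 70.99175).
Mode = β/(α+1) = 70.99175/8.90 = 7.9766.

7.9766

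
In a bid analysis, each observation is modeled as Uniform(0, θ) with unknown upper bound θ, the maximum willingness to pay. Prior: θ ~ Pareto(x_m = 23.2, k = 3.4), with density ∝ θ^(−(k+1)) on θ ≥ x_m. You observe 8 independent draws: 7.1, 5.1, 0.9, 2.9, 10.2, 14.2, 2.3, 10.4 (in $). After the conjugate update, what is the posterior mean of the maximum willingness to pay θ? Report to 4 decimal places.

25.4308

A Pareto(scale x_m, shape k) prior on the upper bound θ of Uniform(0, θ) is conjugate: posterior is Pareto(max(x_m, max xᵢ), k + n).
Sample maximum = 14.2; prior scale x_m = 23.2 → posterior scale = max = 23.2.
Posterior shape = 3.4 + 8 = 11.4.
E[θ|data] = k·x_m/(k−1) = 11.4·23.2/10.4 = 25.4308.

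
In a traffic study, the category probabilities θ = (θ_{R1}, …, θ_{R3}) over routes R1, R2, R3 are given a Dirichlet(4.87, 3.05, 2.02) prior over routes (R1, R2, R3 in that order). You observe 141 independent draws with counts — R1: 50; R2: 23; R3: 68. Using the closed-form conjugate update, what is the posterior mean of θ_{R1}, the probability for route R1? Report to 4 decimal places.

The Dirichlet prior is conjugate to the Multinomial likelihood: each posterior αⱼ = prior αⱼ + observed count nⱼ.
Posterior concentration: (54.87, 26.05, 70.02), total = 150.94.
E[θ_{R1}|data] = α_{R1}/Σα = 54.87/150.94 = 0.3635.

0.3635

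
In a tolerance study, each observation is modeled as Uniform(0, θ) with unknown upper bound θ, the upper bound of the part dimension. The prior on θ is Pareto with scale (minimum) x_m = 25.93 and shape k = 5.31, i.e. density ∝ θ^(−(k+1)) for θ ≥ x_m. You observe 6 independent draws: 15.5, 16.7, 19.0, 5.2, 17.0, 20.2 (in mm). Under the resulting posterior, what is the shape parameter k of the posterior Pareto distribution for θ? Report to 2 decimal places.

11.31

A Pareto(scale x_m, shape k) prior on the upper bound θ of Uniform(0, θ) is conjugate: posterior is Pareto(max(x_m, max xᵢ), k + n).
Sample maximum = 20.2; prior scale x_m = 25.93 → posterior scale = max = 25.93.
Posterior shape = 5.31 + 6 = 11.31.
Posterior shape k = 11.31.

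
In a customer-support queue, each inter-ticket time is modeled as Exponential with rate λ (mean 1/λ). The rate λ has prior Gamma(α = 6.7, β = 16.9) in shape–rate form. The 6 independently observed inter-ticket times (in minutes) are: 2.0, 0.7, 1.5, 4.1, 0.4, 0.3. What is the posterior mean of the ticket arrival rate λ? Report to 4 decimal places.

0.4903

With a Gamma(shape α, rate β) prior on the exponential rate λ, the posterior after n observations with total T = Σxᵢ is Gamma(α+n, β+T).
Sum of observations T = 9.0 minutes; n = 6.
Posterior: Gamma(6.7+6, 16.9+9.0) = Gamma(12.7, 25.9).
Posterior mean of λ = α/β = 12.7/25.9 = 0.4903.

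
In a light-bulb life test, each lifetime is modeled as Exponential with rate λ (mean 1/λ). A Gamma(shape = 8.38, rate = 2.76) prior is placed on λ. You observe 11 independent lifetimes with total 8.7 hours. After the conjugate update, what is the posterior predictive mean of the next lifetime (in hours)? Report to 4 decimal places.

With a Gamma(shape α, rate β) prior on the exponential rate λ, the posterior after n observations with total T = Σxᵢ is Gamma(α+n, β+T).
Posterior: Gamma(8.38+11, 2.76+8.7) = Gamma(19.38, 11.46).
The predictive distribution for the next observation is Lomax; its mean is β/(α−1) = 11.46/18.38 = 0.6235.

0.6235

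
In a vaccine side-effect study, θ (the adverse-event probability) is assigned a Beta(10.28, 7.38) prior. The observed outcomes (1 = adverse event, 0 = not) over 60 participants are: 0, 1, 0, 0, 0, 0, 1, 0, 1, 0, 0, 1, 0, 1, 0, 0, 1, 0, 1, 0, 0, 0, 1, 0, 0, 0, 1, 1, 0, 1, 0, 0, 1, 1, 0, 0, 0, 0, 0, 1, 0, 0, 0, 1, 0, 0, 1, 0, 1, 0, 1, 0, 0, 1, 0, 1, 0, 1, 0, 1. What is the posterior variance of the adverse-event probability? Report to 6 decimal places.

The Beta prior is conjugate to a Binomial/Bernoulli likelihood; the update adds successes to α and failures to β.
Posterior: Beta(α+k, β+n−k) = Beta(10.28+22, 7.38+38) = Beta(32.28, 45.38).
Var = αβ/((α+β)²(α+β+1)) = 32.28·45.38/(77.66²·78.66) = 0.003088.

0.003088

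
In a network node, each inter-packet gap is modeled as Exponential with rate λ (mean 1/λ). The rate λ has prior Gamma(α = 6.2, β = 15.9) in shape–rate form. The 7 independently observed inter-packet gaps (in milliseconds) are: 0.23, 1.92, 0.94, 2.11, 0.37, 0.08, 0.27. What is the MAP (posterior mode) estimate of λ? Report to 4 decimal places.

0.5591

With a Gamma(shape α, rate β) prior on the exponential rate λ, the posterior after n observations with total T = Σxᵢ is Gamma(α+n, β+T).
Sum of observations T = 5.92 milliseconds; n = 7.
Posterior: Gamma(6.2+7, 15.9+5.92) = Gamma(13.2, 21.82).
Mode = (α−1)/β = 0.5591.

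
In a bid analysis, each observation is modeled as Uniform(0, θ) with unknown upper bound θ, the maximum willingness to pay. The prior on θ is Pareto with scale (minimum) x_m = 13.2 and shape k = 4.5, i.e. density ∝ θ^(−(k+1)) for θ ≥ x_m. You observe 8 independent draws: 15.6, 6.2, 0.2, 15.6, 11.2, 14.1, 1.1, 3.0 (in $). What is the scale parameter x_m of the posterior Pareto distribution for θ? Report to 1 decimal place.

A Pareto(scale x_m, shape k) prior on the upper bound θ of Uniform(0, θ) is conjugate: posterior is Pareto(max(x_m, max xᵢ), k + n).
Sample maximum = 15.6; prior scale x_m = 13.2 → posterior scale = max = 15.6.
Posterior shape = 4.5 + 8 = 12.5.
Posterior scale x_m = 15.6.

15.6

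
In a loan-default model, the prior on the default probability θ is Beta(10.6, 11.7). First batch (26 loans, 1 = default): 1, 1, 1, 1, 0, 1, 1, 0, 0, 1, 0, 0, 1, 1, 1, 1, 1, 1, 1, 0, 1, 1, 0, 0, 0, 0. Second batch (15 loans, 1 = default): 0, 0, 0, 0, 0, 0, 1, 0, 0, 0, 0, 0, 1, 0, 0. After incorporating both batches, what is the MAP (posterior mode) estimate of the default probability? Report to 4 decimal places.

The Beta prior is conjugate to a Binomial/Bernoulli likelihood; the update adds successes to α and failures to β.
After batch 1: Beta(10.6+16, 11.7+10) = Beta(26.6, 21.7).
After batch 2: Beta(26.6+2, 21.7+13) = Beta(28.6, 34.7).
Mode of Beta(a,b) for a,b>1 is (a−1)/(a+b−2) = 27.6/61.3 = 0.4502.

0.4502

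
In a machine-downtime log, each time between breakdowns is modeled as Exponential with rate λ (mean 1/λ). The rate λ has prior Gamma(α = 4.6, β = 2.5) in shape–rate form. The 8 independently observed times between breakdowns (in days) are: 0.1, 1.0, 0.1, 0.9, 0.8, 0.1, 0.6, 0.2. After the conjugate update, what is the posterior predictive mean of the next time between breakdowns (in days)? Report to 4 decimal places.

With a Gamma(shape α, rate β) prior on the exponential rate λ, the posterior after n observations with total T = Σxᵢ is Gamma(α+n, β+T).
Sum of observations T = 3.8 days; n = 8.
Posterior: Gamma(4.6+8, 2.5+3.8) = Gamma(12.6, 6.3).
The predictive distribution for the next observation is Lomax; its mean is β/(α−1) = 6.3/11.6 = 0.5431.

0.5431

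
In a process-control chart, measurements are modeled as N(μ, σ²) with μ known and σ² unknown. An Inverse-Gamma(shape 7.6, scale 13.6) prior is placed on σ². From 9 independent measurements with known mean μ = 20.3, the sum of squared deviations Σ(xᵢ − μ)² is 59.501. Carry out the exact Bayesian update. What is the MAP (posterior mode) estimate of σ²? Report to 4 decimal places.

With known mean μ and an Inverse-Gamma(α, β) prior on σ², the Normal likelihood is conjugate: posterior is Inv-Gamma(α + n/2, β + Σ(xᵢ−μ)²/2).
Posterior: Inv-Gamma(7.6 + 9/2, 13.6 + 59.501/2) = Inv-Gamma(12.10, 43.3505).
Mode = β/(α+1) = 43.3505/13.10 = 3.3092.

3.3092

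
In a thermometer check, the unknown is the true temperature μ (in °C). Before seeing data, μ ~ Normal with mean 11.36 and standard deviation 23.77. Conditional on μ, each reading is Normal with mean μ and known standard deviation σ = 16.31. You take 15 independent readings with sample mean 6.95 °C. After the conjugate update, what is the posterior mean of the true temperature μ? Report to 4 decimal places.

7.0842

For Normal data with known variance σ², a Normal(μ₀, σ₀²) prior on μ is conjugate. Posterior precision = 1/σ₀² + n/σ²; posterior mean is the precision-weighted average of μ₀ and x̄.
n·x̄ = 15·6.95 = 104.25.
σ₀² = 23.77² = 565.0129, σ² = 16.31² = 266.0161; σ² + n·σ₀² = 266.0161 + 15·565.0129 = 8741.2096.
Posterior mean = (μ₀/σ₀² + n·x̄/σ²)/(1/σ₀² + n/σ²) = (σ²·μ₀ + σ₀²·n·x̄)/(σ² + n·σ₀²) = (266.0161·11.36 + 565.0129·104.25)/8741.2096 = 61924.537721/8741.2096 = 7.0842.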